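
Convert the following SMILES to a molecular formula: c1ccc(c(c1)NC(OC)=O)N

Heavy atoms from the SMILES: 8 C, 2 N, 2 O.
Implicit hydrogens by atom environment:
  4 × C (aromatic): 1 H each → 4
  2 × C (aromatic): no H
  2 × O: no H
  1 × C: 3 H
  1 × C: no H
  1 × N: 2 H
  1 × N: 1 H
  Total hydrogens = 10.
Molecular formula: C8H10N2O2

C8H10N2O2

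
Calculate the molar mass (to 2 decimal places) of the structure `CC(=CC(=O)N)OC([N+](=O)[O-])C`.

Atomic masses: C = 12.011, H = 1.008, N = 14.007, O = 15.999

Molecular formula: C6H10N2O4.
M = 6×12.011 + 10×1.008 + 2×14.007 + 4×15.999 = 174.16 g/mol.

174.16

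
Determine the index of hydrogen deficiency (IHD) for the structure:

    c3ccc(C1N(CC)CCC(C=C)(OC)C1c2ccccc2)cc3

10

Molecular formula from the SMILES: C22H27NO.
DoU = (2C + 2 + N − H − X)/2 = (2·22 + 2 + 1 − 27 − 0)/2 = 20/2 = 10.
(Structurally: 3 ring(s) + 7 π bond(s) = 10.)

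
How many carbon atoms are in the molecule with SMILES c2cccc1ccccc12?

10

The symbol for carbon appears 10 times in the SMILES. Lowercase c denotes aromatic carbon and counts toward C.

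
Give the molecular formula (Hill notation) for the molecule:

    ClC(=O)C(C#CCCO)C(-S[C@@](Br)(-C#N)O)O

C9H9BrClNO4S

Heavy atoms from the SMILES: 1 Br, 9 C, 1 Cl, 1 N, 4 O, 1 S.
Implicit hydrogens by atom environment:
  5 × C: no H
  3 × O: 1 H each → 3
  2 × C: 2 H each → 4
  2 × C: 1 H each → 2
  1 × Br: no H
  1 × Cl: no H
  1 × N: no H
  1 × O: no H
  1 × S: no H
  Total hydrogens = 9.
Molecular formula: C9H9BrClNO4S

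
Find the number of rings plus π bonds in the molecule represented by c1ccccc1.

Molecular formula from the SMILES: C6H6.
DoU = (2C + 2 + N − H − X)/2 = (2·6 + 2 + 0 − 6 − 0)/2 = 8/2 = 4.
(Structurally: 1 ring(s) + 3 π bond(s) = 4.)

4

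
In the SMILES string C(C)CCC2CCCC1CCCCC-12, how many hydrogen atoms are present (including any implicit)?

26

Hydrogens are implicit in SMILES; fill each atom to its normal valence:
  10 × C: 2 H each → 20
  3 × C: 1 H each → 3
  1 × C: 3 H
  Total hydrogens = 26.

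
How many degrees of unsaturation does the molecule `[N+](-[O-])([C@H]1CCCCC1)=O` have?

2

Molecular formula from the SMILES: C6H11NO2.
DoU = (2C + 2 + N − H − X)/2 = (2·6 + 2 + 1 − 11 − 0)/2 = 4/2 = 2.
(Structurally: 1 ring(s) + 1 π bond(s) = 2.)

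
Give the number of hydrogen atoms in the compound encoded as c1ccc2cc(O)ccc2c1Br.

Hydrogens are implicit in SMILES; fill each atom to its normal valence:
  6 × C (aromatic): 1 H each → 6
  4 × C (aromatic): no H
  1 × Br: no H
  1 × O: 1 H
  Total hydrogens = 7.

7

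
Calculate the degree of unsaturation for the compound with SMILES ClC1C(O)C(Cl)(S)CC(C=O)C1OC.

2

Molecular formula from the SMILES: C8H12Cl2O3S.
DoU = (2C + 2 + N − H − X)/2 = (2·8 + 2 + 0 − 12 − 2)/2 = 4/2 = 2.
(Structurally: 1 ring(s) + 1 π bond(s) = 2.)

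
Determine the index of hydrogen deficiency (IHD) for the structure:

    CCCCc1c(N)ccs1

3

Molecular formula from the SMILES: C8H13NS.
DoU = (2C + 2 + N − H − X)/2 = (2·8 + 2 + 1 − 13 − 0)/2 = 6/2 = 3.
(Structurally: 1 ring(s) + 2 π bond(s) = 3.)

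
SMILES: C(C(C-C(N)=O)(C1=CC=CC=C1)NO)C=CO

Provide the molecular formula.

C12H16N2O3

Heavy atoms from the SMILES: 12 C, 2 N, 3 O.
Implicit hydrogens by atom environment:
  5 × C (aromatic): 1 H each → 5
  2 × C: 2 H each → 4
  2 × C: 1 H each → 2
  2 × C: no H
  2 × O: 1 H each → 2
  1 × C (aromatic): no H
  1 × N: 2 H
  1 × N: 1 H
  1 × O: no H
  Total hydrogens = 16.
Molecular formula: C12H16N2O3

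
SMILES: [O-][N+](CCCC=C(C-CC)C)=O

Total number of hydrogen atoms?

17

Hydrogens are implicit in SMILES; fill each atom to its normal valence:
  5 × C: 2 H each → 10
  2 × C: 3 H each → 6
  1 × C: 1 H
  1 × C: no H
  1 × N (charge +1): no H
  1 × O: no H
  1 × O (charge -1): no H
  Total hydrogens = 17.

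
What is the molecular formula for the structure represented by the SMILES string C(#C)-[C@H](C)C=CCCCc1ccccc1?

Heavy atoms from the SMILES: 15 C.
Implicit hydrogens by atom environment:
  5 × C (aromatic): 1 H each → 5
  4 × C: 1 H each → 4
  3 × C: 2 H each → 6
  1 × C: 3 H
  1 × C: no H
  1 × C (aromatic): no H
  Total hydrogens = 18.
Molecular formula: C15H18

C15H18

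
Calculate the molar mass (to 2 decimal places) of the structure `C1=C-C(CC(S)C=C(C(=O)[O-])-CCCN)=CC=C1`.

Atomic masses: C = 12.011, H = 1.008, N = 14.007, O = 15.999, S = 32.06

264.36

Molecular formula: C14H18NO2S-.
M = 14×12.011 + 18×1.008 + 1×14.007 + 2×15.999 + 1×32.06 = 264.36 g/mol.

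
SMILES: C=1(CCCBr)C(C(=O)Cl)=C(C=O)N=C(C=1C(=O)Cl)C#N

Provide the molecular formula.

C12H7BrCl2N2O3

Heavy atoms from the SMILES: 1 Br, 12 C, 2 Cl, 2 N, 3 O.
Implicit hydrogens by atom environment:
  5 × C (aromatic): no H
  3 × C: 2 H each → 6
  3 × C: no H
  3 × O: no H
  2 × Cl: no H
  1 × Br: no H
  1 × C: 1 H
  1 × N (aromatic): no H
  1 × N: no H
  Total hydrogens = 7.
Molecular formula: C12H7BrCl2N2O3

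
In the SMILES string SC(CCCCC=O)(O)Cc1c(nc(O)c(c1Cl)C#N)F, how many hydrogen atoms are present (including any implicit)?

14

Hydrogens are implicit in SMILES; fill each atom to its normal valence:
  5 × C: 2 H each → 10
  5 × C (aromatic): no H
  2 × C: no H
  2 × O: 1 H each → 2
  1 × C: 1 H
  1 × Cl: no H
  1 × F: no H
  1 × N (aromatic): no H
  1 × N: no H
  1 × O: no H
  1 × S: 1 H
  Total hydrogens = 14.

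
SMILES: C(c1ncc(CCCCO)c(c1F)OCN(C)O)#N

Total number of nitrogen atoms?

The symbol for nitrogen appears 3 times in the SMILES.

3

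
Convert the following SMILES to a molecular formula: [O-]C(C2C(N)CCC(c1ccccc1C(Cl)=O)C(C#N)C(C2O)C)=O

C18H20ClN2O4-

Heavy atoms from the SMILES: 18 C, 1 Cl, 2 N, 4 O.
Implicit hydrogens by atom environment:
  6 × C: 1 H each → 6
  4 × C (aromatic): 1 H each → 4
  3 × C: no H
  2 × C: 2 H each → 4
  2 × C (aromatic): no H
  2 × O: no H
  1 × C: 3 H
  1 × Cl: no H
  1 × N: 2 H
  1 × N: no H
  1 × O: 1 H
  1 × O (charge -1): no H
  Total hydrogens = 20.
Net charge -1.
Molecular formula: C18H20ClN2O4-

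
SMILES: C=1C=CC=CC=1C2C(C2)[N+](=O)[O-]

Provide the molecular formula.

C9H9NO2

Heavy atoms from the SMILES: 9 C, 1 N, 2 O.
Implicit hydrogens by atom environment:
  5 × C (aromatic): 1 H each → 5
  2 × C: 1 H each → 2
  1 × C: 2 H
  1 × C (aromatic): no H
  1 × N (charge +1): no H
  1 × O: no H
  1 × O (charge -1): no H
  Total hydrogens = 9.
Molecular formula: C9H9NO2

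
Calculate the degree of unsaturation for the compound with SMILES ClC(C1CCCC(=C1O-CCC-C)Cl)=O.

3

Molecular formula from the SMILES: C11H16Cl2O2.
DoU = (2C + 2 + N − H − X)/2 = (2·11 + 2 + 0 − 16 − 2)/2 = 6/2 = 3.
(Structurally: 1 ring(s) + 2 π bond(s) = 3.)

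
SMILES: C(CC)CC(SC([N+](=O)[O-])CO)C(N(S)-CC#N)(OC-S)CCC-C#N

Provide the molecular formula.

C15H26N4O4S3

Heavy atoms from the SMILES: 15 C, 4 N, 4 O, 3 S.
Implicit hydrogens by atom environment:
  9 × C: 2 H each → 18
  3 × C: no H
  3 × N: no H
  2 × C: 1 H each → 2
  2 × O: no H
  2 × S: 1 H each → 2
  1 × C: 3 H
  1 × N (charge +1): no H
  1 × O: 1 H
  1 × O (charge -1): no H
  1 × S: no H
  Total hydrogens = 26.
Molecular formula: C15H26N4O4S3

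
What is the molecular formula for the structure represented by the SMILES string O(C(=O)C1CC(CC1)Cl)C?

Heavy atoms from the SMILES: 7 C, 1 Cl, 2 O.
Implicit hydrogens by atom environment:
  3 × C: 2 H each → 6
  2 × C: 1 H each → 2
  2 × O: no H
  1 × C: 3 H
  1 × C: no H
  1 × Cl: no H
  Total hydrogens = 11.
Molecular formula: C7H11ClO2

C7H11ClO2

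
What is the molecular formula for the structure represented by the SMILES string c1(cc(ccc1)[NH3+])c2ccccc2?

Heavy atoms from the SMILES: 12 C, 1 N.
Implicit hydrogens by atom environment:
  9 × C (aromatic): 1 H each → 9
  3 × C (aromatic): no H
  1 × N (charge +1): 3 H
  Total hydrogens = 12.
Net charge +1.
Molecular formula: C12H12N+

C12H12N+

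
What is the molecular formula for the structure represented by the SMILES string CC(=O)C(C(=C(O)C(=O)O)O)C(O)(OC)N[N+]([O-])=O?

Heavy atoms from the SMILES: 8 C, 2 N, 9 O.
Implicit hydrogens by atom environment:
  5 × C: no H
  4 × O: 1 H each → 4
  4 × O: no H
  2 × C: 3 H each → 6
  1 × C: 1 H
  1 × N: 1 H
  1 × N (charge +1): no H
  1 × O (charge -1): no H
  Total hydrogens = 12.
Molecular formula: C8H12N2O9

C8H12N2O9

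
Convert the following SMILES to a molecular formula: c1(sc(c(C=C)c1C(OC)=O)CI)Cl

Heavy atoms from the SMILES: 9 C, 1 Cl, 1 I, 2 O, 1 S.
Implicit hydrogens by atom environment:
  4 × C (aromatic): no H
  2 × C: 2 H each → 4
  2 × O: no H
  1 × C: 3 H
  1 × C: 1 H
  1 × C: no H
  1 × Cl: no H
  1 × I: no H
  1 × S (aromatic): no H
  Total hydrogens = 8.
Molecular formula: C9H8ClIO2S

C9H8ClIO2S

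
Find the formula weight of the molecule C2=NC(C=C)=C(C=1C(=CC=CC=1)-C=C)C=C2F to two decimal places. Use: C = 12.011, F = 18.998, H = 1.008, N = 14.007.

225.27

Molecular formula: C15H12FN.
M = 15×12.011 + 1×18.998 + 12×1.008 + 1×14.007 = 225.27 g/mol.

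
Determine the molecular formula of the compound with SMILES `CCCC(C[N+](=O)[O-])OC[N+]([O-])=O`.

C6H12N2O5

Heavy atoms from the SMILES: 6 C, 2 N, 5 O.
Implicit hydrogens by atom environment:
  4 × C: 2 H each → 8
  3 × O: no H
  2 × N (charge +1): no H
  2 × O (charge -1): no H
  1 × C: 3 H
  1 × C: 1 H
  Total hydrogens = 12.
Molecular formula: C6H12N2O5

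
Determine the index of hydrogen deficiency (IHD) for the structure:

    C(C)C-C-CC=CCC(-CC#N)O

3

Molecular formula from the SMILES: C11H19NO.
DoU = (2C + 2 + N − H − X)/2 = (2·11 + 2 + 1 − 19 − 0)/2 = 6/2 = 3.
(Structurally: 0 ring(s) + 3 π bond(s) = 3.)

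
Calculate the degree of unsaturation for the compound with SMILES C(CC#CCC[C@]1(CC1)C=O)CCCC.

4

Molecular formula from the SMILES: C14H22O.
DoU = (2C + 2 + N − H − X)/2 = (2·14 + 2 + 0 − 22 − 0)/2 = 8/2 = 4.
(Structurally: 1 ring(s) + 3 π bond(s) = 4.)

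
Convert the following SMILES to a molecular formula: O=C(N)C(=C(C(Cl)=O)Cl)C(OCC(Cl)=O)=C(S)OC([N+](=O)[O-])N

C9H8Cl3N3O7S

Heavy atoms from the SMILES: 9 C, 3 Cl, 3 N, 7 O, 1 S.
Implicit hydrogens by atom environment:
  7 × C: no H
  6 × O: no H
  3 × Cl: no H
  2 × N: 2 H each → 4
  1 × C: 2 H
  1 × C: 1 H
  1 × N (charge +1): no H
  1 × O (charge -1): no H
  1 × S: 1 H
  Total hydrogens = 8.
Molecular formula: C9H8Cl3N3O7S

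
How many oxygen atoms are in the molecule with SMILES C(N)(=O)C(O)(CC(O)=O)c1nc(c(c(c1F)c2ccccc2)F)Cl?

4

The symbol for oxygen appears 4 times in the SMILES.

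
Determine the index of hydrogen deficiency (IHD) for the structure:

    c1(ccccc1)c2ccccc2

8

Molecular formula from the SMILES: C12H10.
DoU = (2C + 2 + N − H − X)/2 = (2·12 + 2 + 0 − 10 − 0)/2 = 16/2 = 8.
(Structurally: 2 ring(s) + 6 π bond(s) = 8.)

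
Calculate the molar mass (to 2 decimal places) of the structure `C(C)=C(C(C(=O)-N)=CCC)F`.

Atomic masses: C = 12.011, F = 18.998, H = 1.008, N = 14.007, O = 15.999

157.19

Molecular formula: C8H12FNO.
M = 8×12.011 + 1×18.998 + 12×1.008 + 1×14.007 + 1×15.999 = 157.19 g/mol.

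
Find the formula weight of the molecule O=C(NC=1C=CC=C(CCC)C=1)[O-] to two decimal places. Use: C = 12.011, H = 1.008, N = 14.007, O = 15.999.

Molecular formula: C10H12NO2-.
M = 10×12.011 + 12×1.008 + 1×14.007 + 2×15.999 = 178.21 g/mol.

178.21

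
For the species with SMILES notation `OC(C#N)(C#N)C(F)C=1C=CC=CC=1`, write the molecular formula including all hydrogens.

Heavy atoms from the SMILES: 10 C, 1 F, 2 N, 1 O.
Implicit hydrogens by atom environment:
  5 × C (aromatic): 1 H each → 5
  3 × C: no H
  2 × N: no H
  1 × C: 1 H
  1 × C (aromatic): no H
  1 × F: no H
  1 × O: 1 H
  Total hydrogens = 7.
Molecular formula: C10H7FN2O

C10H7FN2O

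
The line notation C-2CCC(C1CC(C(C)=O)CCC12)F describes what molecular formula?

Heavy atoms from the SMILES: 12 C, 1 F, 1 O.
Implicit hydrogens by atom environment:
  6 × C: 2 H each → 12
  4 × C: 1 H each → 4
  1 × C: 3 H
  1 × C: no H
  1 × F: no H
  1 × O: no H
  Total hydrogens = 19.
Molecular formula: C12H19FO

C12H19FO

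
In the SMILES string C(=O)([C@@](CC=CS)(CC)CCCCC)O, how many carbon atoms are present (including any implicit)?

12

The symbol for carbon appears 12 times in the SMILES.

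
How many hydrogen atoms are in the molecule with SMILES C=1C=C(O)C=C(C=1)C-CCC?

Hydrogens are implicit in SMILES; fill each atom to its normal valence:
  4 × C (aromatic): 1 H each → 4
  3 × C: 2 H each → 6
  2 × C (aromatic): no H
  1 × C: 3 H
  1 × O: 1 H
  Total hydrogens = 14.

14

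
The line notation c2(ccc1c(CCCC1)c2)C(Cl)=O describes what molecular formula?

C11H11ClO

Heavy atoms from the SMILES: 11 C, 1 Cl, 1 O.
Implicit hydrogens by atom environment:
  4 × C: 2 H each → 8
  3 × C (aromatic): 1 H each → 3
  3 × C (aromatic): no H
  1 × C: no H
  1 × Cl: no H
  1 × O: no H
  Total hydrogens = 11.
Molecular formula: C11H11ClO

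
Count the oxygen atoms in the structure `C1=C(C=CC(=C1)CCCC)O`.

1

The symbol for oxygen appears 1 time in the SMILES.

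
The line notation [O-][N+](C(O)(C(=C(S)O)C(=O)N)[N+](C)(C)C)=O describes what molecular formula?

Heavy atoms from the SMILES: 7 C, 3 N, 5 O, 1 S.
Implicit hydrogens by atom environment:
  4 × C: no H
  3 × C: 3 H each → 9
  2 × N (charge +1): no H
  2 × O: 1 H each → 2
  2 × O: no H
  1 × N: 2 H
  1 × O (charge -1): no H
  1 × S: 1 H
  Total hydrogens = 14.
Net charge +1.
Molecular formula: C7H14N3O5S+

C7H14N3O5S+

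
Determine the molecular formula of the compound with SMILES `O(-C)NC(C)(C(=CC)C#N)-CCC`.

C10H18N2O

Heavy atoms from the SMILES: 10 C, 2 N, 1 O.
Implicit hydrogens by atom environment:
  4 × C: 3 H each → 12
  3 × C: no H
  2 × C: 2 H each → 4
  1 × C: 1 H
  1 × N: 1 H
  1 × N: no H
  1 × O: no H
  Total hydrogens = 18.
Molecular formula: C10H18N2O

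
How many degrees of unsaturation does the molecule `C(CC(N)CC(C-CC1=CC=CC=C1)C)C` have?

Molecular formula from the SMILES: C15H25N.
DoU = (2C + 2 + N − H − X)/2 = (2·15 + 2 + 1 − 25 − 0)/2 = 8/2 = 4.
(Structurally: 1 ring(s) + 3 π bond(s) = 4.)

4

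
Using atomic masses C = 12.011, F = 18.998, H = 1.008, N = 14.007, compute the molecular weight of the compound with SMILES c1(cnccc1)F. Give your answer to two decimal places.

97.09

Molecular formula: C5H4FN.
M = 5×12.011 + 1×18.998 + 4×1.008 + 1×14.007 = 97.09 g/mol.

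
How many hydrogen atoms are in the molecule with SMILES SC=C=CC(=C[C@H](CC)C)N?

15

Hydrogens are implicit in SMILES; fill each atom to its normal valence:
  4 × C: 1 H each → 4
  2 × C: 3 H each → 6
  2 × C: no H
  1 × C: 2 H
  1 × N: 2 H
  1 × S: 1 H
  Total hydrogens = 15.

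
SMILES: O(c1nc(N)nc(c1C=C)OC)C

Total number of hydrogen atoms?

11

Hydrogens are implicit in SMILES; fill each atom to its normal valence:
  4 × C (aromatic): no H
  2 × C: 3 H each → 6
  2 × N (aromatic): no H
  2 × O: no H
  1 × C: 2 H
  1 × C: 1 H
  1 × N: 2 H
  Total hydrogens = 11.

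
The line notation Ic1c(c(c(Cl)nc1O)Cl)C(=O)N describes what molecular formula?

C6H3Cl2IN2O2

Heavy atoms from the SMILES: 6 C, 2 Cl, 1 I, 2 N, 2 O.
Implicit hydrogens by atom environment:
  5 × C (aromatic): no H
  2 × Cl: no H
  1 × C: no H
  1 × I: no H
  1 × N: 2 H
  1 × N (aromatic): no H
  1 × O: 1 H
  1 × O: no H
  Total hydrogens = 3.
Molecular formula: C6H3Cl2IN2O2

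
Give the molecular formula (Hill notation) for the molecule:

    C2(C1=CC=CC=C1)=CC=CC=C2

C12H10

Heavy atoms from the SMILES: 12 C.
Implicit hydrogens by atom environment:
  10 × C (aromatic): 1 H each → 10
  2 × C (aromatic): no H
  Total hydrogens = 10.
Molecular formula: C12H10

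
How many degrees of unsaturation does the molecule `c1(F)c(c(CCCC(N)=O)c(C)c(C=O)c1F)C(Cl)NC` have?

Molecular formula from the SMILES: C14H17ClF2N2O2.
DoU = (2C + 2 + N − H − X)/2 = (2·14 + 2 + 2 − 17 − 3)/2 = 12/2 = 6.
(Structurally: 1 ring(s) + 5 π bond(s) = 6.)

6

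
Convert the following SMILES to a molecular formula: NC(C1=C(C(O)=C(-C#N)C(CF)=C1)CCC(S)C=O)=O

C13H13FN2O3S

Heavy atoms from the SMILES: 13 C, 1 F, 2 N, 3 O, 1 S.
Implicit hydrogens by atom environment:
  5 × C (aromatic): no H
  3 × C: 2 H each → 6
  2 × C: 1 H each → 2
  2 × C: no H
  2 × O: no H
  1 × C (aromatic): 1 H
  1 × F: no H
  1 × N: 2 H
  1 × N: no H
  1 × O: 1 H
  1 × S: 1 H
  Total hydrogens = 13.
Molecular formula: C13H13FN2O3S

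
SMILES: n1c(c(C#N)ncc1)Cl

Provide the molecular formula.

Heavy atoms from the SMILES: 5 C, 1 Cl, 3 N.
Implicit hydrogens by atom environment:
  2 × C (aromatic): 1 H each → 2
  2 × C (aromatic): no H
  2 × N (aromatic): no H
  1 × C: no H
  1 × Cl: no H
  1 × N: no H
  Total hydrogens = 2.
Molecular formula: C5H2ClN3

C5H2ClN3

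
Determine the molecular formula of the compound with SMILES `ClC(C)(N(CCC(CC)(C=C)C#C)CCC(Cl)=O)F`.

C14H20Cl2FNO

Heavy atoms from the SMILES: 14 C, 2 Cl, 1 F, 1 N, 1 O.
Implicit hydrogens by atom environment:
  6 × C: 2 H each → 12
  4 × C: no H
  2 × C: 3 H each → 6
  2 × C: 1 H each → 2
  2 × Cl: no H
  1 × F: no H
  1 × N: no H
  1 × O: no H
  Total hydrogens = 20.
Molecular formula: C14H20Cl2FNO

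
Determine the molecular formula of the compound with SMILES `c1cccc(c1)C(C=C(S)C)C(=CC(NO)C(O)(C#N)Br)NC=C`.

Heavy atoms from the SMILES: 1 Br, 17 C, 3 N, 2 O, 1 S.
Implicit hydrogens by atom environment:
  5 × C: 1 H each → 5
  5 × C (aromatic): 1 H each → 5
  4 × C: no H
  2 × N: 1 H each → 2
  2 × O: 1 H each → 2
  1 × Br: no H
  1 × C: 3 H
  1 × C: 2 H
  1 × C (aromatic): no H
  1 × N: no H
  1 × S: 1 H
  Total hydrogens = 20.
Molecular formula: C17H20BrN3O2S

C17H20BrN3O2S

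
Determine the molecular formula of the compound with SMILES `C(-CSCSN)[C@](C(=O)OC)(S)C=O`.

Heavy atoms from the SMILES: 7 C, 1 N, 3 O, 3 S.
Implicit hydrogens by atom environment:
  3 × C: 2 H each → 6
  3 × O: no H
  2 × C: no H
  2 × S: no H
  1 × C: 3 H
  1 × C: 1 H
  1 × N: 2 H
  1 × S: 1 H
  Total hydrogens = 13.
Molecular formula: C7H13NO3S3

C7H13NO3S3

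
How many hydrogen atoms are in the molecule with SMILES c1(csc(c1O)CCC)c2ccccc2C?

Hydrogens are implicit in SMILES; fill each atom to its normal valence:
  5 × C (aromatic): 1 H each → 5
  5 × C (aromatic): no H
  2 × C: 3 H each → 6
  2 × C: 2 H each → 4
  1 × O: 1 H
  1 × S (aromatic): no H
  Total hydrogens = 16.

16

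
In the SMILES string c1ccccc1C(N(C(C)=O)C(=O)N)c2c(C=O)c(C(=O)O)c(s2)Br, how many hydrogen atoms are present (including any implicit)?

Hydrogens are implicit in SMILES; fill each atom to its normal valence:
  5 × C (aromatic): 1 H each → 5
  5 × C (aromatic): no H
  4 × O: no H
  3 × C: no H
  2 × C: 1 H each → 2
  1 × Br: no H
  1 × C: 3 H
  1 × N: 2 H
  1 × N: no H
  1 × O: 1 H
  1 × S (aromatic): no H
  Total hydrogens = 13.

13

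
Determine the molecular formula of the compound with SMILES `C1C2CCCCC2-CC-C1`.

C10H18

Heavy atoms from the SMILES: 10 C.
Implicit hydrogens by atom environment:
  8 × C: 2 H each → 16
  2 × C: 1 H each → 2
  Total hydrogens = 18.
Molecular formula: C10H18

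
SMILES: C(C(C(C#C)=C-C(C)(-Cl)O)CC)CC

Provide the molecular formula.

C12H19ClO

Heavy atoms from the SMILES: 12 C, 1 Cl, 1 O.
Implicit hydrogens by atom environment:
  3 × C: 3 H each → 9
  3 × C: 2 H each → 6
  3 × C: 1 H each → 3
  3 × C: no H
  1 × Cl: no H
  1 × O: 1 H
  Total hydrogens = 19.
Molecular formula: C12H19ClO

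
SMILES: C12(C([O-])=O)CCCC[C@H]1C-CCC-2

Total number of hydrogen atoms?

Hydrogens are implicit in SMILES; fill each atom to its normal valence:
  8 × C: 2 H each → 16
  2 × C: no H
  1 × C: 1 H
  1 × O: no H
  1 × O (charge -1): no H
  Total hydrogens = 17.

17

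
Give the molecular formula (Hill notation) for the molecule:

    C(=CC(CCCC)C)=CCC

C11H20

Heavy atoms from the SMILES: 11 C.
Implicit hydrogens by atom environment:
  4 × C: 2 H each → 8
  3 × C: 3 H each → 9
  3 × C: 1 H each → 3
  1 × C: no H
  Total hydrogens = 20.
Molecular formula: C11H20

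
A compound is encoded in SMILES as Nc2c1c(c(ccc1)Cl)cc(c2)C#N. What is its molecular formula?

Heavy atoms from the SMILES: 11 C, 1 Cl, 2 N.
Implicit hydrogens by atom environment:
  5 × C (aromatic): 1 H each → 5
  5 × C (aromatic): no H
  1 × C: no H
  1 × Cl: no H
  1 × N: 2 H
  1 × N: no H
  Total hydrogens = 7.
Molecular formula: C11H7ClN2

C11H7ClN2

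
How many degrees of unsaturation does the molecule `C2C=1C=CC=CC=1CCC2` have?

5

Molecular formula from the SMILES: C10H12.
DoU = (2C + 2 + N − H − X)/2 = (2·10 + 2 + 0 − 12 − 0)/2 = 10/2 = 5.
(Structurally: 2 ring(s) + 3 π bond(s) = 5.)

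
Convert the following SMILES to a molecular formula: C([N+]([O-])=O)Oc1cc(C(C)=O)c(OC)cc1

C10H11NO5

Heavy atoms from the SMILES: 10 C, 1 N, 5 O.
Implicit hydrogens by atom environment:
  4 × O: no H
  3 × C (aromatic): 1 H each → 3
  3 × C (aromatic): no H
  2 × C: 3 H each → 6
  1 × C: 2 H
  1 × C: no H
  1 × N (charge +1): no H
  1 × O (charge -1): no H
  Total hydrogens = 11.
Molecular formula: C10H11NO5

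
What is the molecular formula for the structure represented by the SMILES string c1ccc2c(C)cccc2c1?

Heavy atoms from the SMILES: 11 C.
Implicit hydrogens by atom environment:
  7 × C (aromatic): 1 H each → 7
  3 × C (aromatic): no H
  1 × C: 3 H
  Total hydrogens = 10.
Molecular formula: C11H10

C11H10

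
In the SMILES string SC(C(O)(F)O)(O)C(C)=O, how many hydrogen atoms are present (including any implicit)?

7

Hydrogens are implicit in SMILES; fill each atom to its normal valence:
  3 × C: no H
  3 × O: 1 H each → 3
  1 × C: 3 H
  1 × F: no H
  1 × O: no H
  1 × S: 1 H
  Total hydrogens = 7.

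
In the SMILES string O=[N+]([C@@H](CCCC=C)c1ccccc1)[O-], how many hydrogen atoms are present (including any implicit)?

15

Hydrogens are implicit in SMILES; fill each atom to its normal valence:
  5 × C (aromatic): 1 H each → 5
  4 × C: 2 H each → 8
  2 × C: 1 H each → 2
  1 × C (aromatic): no H
  1 × N (charge +1): no H
  1 × O: no H
  1 × O (charge -1): no H
  Total hydrogens = 15.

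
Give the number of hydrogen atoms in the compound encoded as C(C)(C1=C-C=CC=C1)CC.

14

Hydrogens are implicit in SMILES; fill each atom to its normal valence:
  5 × C (aromatic): 1 H each → 5
  2 × C: 3 H each → 6
  1 × C: 2 H
  1 × C: 1 H
  1 × C (aromatic): no H
  Total hydrogens = 14.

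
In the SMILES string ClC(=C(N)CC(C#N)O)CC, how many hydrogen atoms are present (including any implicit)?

Hydrogens are implicit in SMILES; fill each atom to its normal valence:
  3 × C: no H
  2 × C: 2 H each → 4
  1 × C: 3 H
  1 × C: 1 H
  1 × Cl: no H
  1 × N: 2 H
  1 × N: no H
  1 × O: 1 H
  Total hydrogens = 11.

11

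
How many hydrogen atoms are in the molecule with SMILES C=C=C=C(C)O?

6

Hydrogens are implicit in SMILES; fill each atom to its normal valence:
  3 × C: no H
  1 × C: 3 H
  1 × C: 2 H
  1 × O: 1 H
  Total hydrogens = 6.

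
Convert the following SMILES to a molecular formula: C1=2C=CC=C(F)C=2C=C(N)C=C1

Heavy atoms from the SMILES: 10 C, 1 F, 1 N.
Implicit hydrogens by atom environment:
  6 × C (aromatic): 1 H each → 6
  4 × C (aromatic): no H
  1 × F: no H
  1 × N: 2 H
  Total hydrogens = 8.
Molecular formula: C10H8FN

C10H8FN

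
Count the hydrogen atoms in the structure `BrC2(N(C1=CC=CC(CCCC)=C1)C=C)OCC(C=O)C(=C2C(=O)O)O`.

Hydrogens are implicit in SMILES; fill each atom to its normal valence:
  5 × C: 2 H each → 10
  4 × C (aromatic): 1 H each → 4
  4 × C: no H
  3 × C: 1 H each → 3
  3 × O: no H
  2 × C (aromatic): no H
  2 × O: 1 H each → 2
  1 × Br: no H
  1 × C: 3 H
  1 × N: no H
  Total hydrogens = 22.

22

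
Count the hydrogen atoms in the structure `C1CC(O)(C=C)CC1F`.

Hydrogens are implicit in SMILES; fill each atom to its normal valence:
  4 × C: 2 H each → 8
  2 × C: 1 H each → 2
  1 × C: no H
  1 × F: no H
  1 × O: 1 H
  Total hydrogens = 11.

11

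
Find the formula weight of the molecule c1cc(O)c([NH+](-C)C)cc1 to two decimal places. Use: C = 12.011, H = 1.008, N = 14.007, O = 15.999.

138.19

Molecular formula: C8H12NO+.
M = 8×12.011 + 12×1.008 + 1×14.007 + 1×15.999 = 138.19 g/mol.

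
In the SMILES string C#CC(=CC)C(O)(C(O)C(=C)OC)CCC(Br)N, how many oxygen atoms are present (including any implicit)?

3

The symbol for oxygen appears 3 times in the SMILES.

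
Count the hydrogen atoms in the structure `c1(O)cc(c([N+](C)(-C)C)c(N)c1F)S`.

Hydrogens are implicit in SMILES; fill each atom to its normal valence:
  5 × C (aromatic): no H
  3 × C: 3 H each → 9
  1 × C (aromatic): 1 H
  1 × F: no H
  1 × N: 2 H
  1 × N (charge +1): no H
  1 × O: 1 H
  1 × S: 1 H
  Total hydrogens = 14.

14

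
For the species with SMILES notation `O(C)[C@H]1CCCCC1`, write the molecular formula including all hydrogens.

Heavy atoms from the SMILES: 7 C, 1 O.
Implicit hydrogens by atom environment:
  5 × C: 2 H each → 10
  1 × C: 3 H
  1 × C: 1 H
  1 × O: no H
  Total hydrogens = 14.
Molecular formula: C7H14O

C7H14O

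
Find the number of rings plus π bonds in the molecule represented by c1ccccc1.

4

Molecular formula from the SMILES: C6H6.
DoU = (2C + 2 + N − H − X)/2 = (2·6 + 2 + 0 − 6 − 0)/2 = 8/2 = 4.
(Structurally: 1 ring(s) + 3 π bond(s) = 4.)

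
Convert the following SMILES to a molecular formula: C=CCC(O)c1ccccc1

Heavy atoms from the SMILES: 10 C, 1 O.
Implicit hydrogens by atom environment:
  5 × C (aromatic): 1 H each → 5
  2 × C: 2 H each → 4
  2 × C: 1 H each → 2
  1 × C (aromatic): no H
  1 × O: 1 H
  Total hydrogens = 12.
Molecular formula: C10H12O

C10H12O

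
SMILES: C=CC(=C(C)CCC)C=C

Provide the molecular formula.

Heavy atoms from the SMILES: 10 C.
Implicit hydrogens by atom environment:
  4 × C: 2 H each → 8
  2 × C: 3 H each → 6
  2 × C: 1 H each → 2
  2 × C: no H
  Total hydrogens = 16.
Molecular formula: C10H16

C10H16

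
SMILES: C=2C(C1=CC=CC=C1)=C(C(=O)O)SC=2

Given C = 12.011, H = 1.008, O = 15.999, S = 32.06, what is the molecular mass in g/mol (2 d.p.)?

204.24

Molecular formula: C11H8O2S.
M = 11×12.011 + 8×1.008 + 2×15.999 + 1×32.06 = 204.24 g/mol.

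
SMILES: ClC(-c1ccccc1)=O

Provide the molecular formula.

C7H5ClO

Heavy atoms from the SMILES: 7 C, 1 Cl, 1 O.
Implicit hydrogens by atom environment:
  5 × C (aromatic): 1 H each → 5
  1 × C (aromatic): no H
  1 × C: no H
  1 × Cl: no H
  1 × O: no H
  Total hydrogens = 5.
Molecular formula: C7H5ClO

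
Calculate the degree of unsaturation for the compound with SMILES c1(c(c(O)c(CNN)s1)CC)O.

3

Molecular formula from the SMILES: C7H12N2O2S.
DoU = (2C + 2 + N − H − X)/2 = (2·7 + 2 + 2 − 12 − 0)/2 = 6/2 = 3.
(Structurally: 1 ring(s) + 2 π bond(s) = 3.)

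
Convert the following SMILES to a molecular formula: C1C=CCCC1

Heavy atoms from the SMILES: 6 C.
Implicit hydrogens by atom environment:
  4 × C: 2 H each → 8
  2 × C: 1 H each → 2
  Total hydrogens = 10.
Molecular formula: C6H10

C6H10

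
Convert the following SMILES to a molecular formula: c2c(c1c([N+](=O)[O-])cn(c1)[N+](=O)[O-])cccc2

C10H7N3O4

Heavy atoms from the SMILES: 10 C, 3 N, 4 O.
Implicit hydrogens by atom environment:
  7 × C (aromatic): 1 H each → 7
  3 × C (aromatic): no H
  2 × N (charge +1): no H
  2 × O: no H
  2 × O (charge -1): no H
  1 × N (aromatic): no H
  Total hydrogens = 7.
Molecular formula: C10H7N3O4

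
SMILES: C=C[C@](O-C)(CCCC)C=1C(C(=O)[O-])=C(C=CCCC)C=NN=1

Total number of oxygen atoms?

3

The symbol for oxygen appears 3 times in the SMILES.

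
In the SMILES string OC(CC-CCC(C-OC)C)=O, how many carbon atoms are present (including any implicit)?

The symbol for carbon appears 9 times in the SMILES.

9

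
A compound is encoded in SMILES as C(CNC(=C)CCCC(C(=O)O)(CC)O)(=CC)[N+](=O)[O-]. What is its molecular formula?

Heavy atoms from the SMILES: 13 C, 2 N, 5 O.
Implicit hydrogens by atom environment:
  6 × C: 2 H each → 12
  4 × C: no H
  2 × C: 3 H each → 6
  2 × O: 1 H each → 2
  2 × O: no H
  1 × C: 1 H
  1 × N: 1 H
  1 × N (charge +1): no H
  1 × O (charge -1): no H
  Total hydrogens = 22.
Molecular formula: C13H22N2O5

C13H22N2O5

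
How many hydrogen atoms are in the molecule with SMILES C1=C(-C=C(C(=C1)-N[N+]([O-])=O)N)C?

9

Hydrogens are implicit in SMILES; fill each atom to its normal valence:
  3 × C (aromatic): 1 H each → 3
  3 × C (aromatic): no H
  1 × C: 3 H
  1 × N: 2 H
  1 × N: 1 H
  1 × N (charge +1): no H
  1 × O: no H
  1 × O (charge -1): no H
  Total hydrogens = 9.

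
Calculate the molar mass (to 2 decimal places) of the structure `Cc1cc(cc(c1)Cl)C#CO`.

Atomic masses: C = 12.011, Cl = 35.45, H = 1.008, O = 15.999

Molecular formula: C9H7ClO.
M = 9×12.011 + 1×35.45 + 7×1.008 + 1×15.999 = 166.60 g/mol.

166.60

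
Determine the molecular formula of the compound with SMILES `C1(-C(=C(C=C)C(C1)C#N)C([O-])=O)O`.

Heavy atoms from the SMILES: 9 C, 1 N, 3 O.
Implicit hydrogens by atom environment:
  4 × C: no H
  3 × C: 1 H each → 3
  2 × C: 2 H each → 4
  1 × N: no H
  1 × O: 1 H
  1 × O: no H
  1 × O (charge -1): no H
  Total hydrogens = 8.
Net charge -1.
Molecular formula: C9H8NO3-

C9H8NO3-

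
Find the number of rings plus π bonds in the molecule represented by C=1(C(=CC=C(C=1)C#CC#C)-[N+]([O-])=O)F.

Molecular formula from the SMILES: C10H4FNO2.
DoU = (2C + 2 + N − H − X)/2 = (2·10 + 2 + 1 − 4 − 1)/2 = 18/2 = 9.
(Structurally: 1 ring(s) + 8 π bond(s) = 9.)

9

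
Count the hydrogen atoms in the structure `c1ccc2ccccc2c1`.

8

Hydrogens are implicit in SMILES; fill each atom to its normal valence:
  8 × C (aromatic): 1 H each → 8
  2 × C (aromatic): no H
  Total hydrogens = 8.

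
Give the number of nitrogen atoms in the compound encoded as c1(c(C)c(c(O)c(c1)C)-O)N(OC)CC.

The symbol for nitrogen appears 1 time in the SMILES.

1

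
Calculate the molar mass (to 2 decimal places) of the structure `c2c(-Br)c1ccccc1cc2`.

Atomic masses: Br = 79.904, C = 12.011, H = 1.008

207.07

Molecular formula: C10H7Br.
M = 1×79.904 + 10×12.011 + 7×1.008 = 207.07 g/mol.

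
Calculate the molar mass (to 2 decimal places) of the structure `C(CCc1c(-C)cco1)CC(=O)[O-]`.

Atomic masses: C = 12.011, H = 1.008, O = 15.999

Molecular formula: C10H13O3-.
M = 10×12.011 + 13×1.008 + 3×15.999 = 181.21 g/mol.

181.21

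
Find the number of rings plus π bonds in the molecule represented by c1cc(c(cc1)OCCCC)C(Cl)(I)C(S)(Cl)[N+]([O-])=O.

Molecular formula from the SMILES: C12H14Cl2INO3S.
DoU = (2C + 2 + N − H − X)/2 = (2·12 + 2 + 1 − 14 − 3)/2 = 10/2 = 5.
(Structurally: 1 ring(s) + 4 π bond(s) = 5.)

5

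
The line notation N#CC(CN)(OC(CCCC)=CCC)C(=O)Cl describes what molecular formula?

C12H19ClN2O2

Heavy atoms from the SMILES: 12 C, 1 Cl, 2 N, 2 O.
Implicit hydrogens by atom environment:
  5 × C: 2 H each → 10
  4 × C: no H
  2 × C: 3 H each → 6
  2 × O: no H
  1 × C: 1 H
  1 × Cl: no H
  1 × N: 2 H
  1 × N: no H
  Total hydrogens = 19.
Molecular formula: C12H19ClN2O2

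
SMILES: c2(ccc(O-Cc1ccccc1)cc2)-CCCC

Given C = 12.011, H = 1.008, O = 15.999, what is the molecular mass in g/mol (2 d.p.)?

Molecular formula: C17H20O.
M = 17×12.011 + 20×1.008 + 1×15.999 = 240.35 g/mol.

240.35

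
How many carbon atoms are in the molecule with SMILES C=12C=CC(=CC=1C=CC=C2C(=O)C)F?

The symbol for carbon appears 12 times in the SMILES.

12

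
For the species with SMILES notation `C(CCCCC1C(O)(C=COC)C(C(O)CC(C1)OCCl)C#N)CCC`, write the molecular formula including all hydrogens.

C20H34ClNO4

Heavy atoms from the SMILES: 20 C, 1 Cl, 1 N, 4 O.
Implicit hydrogens by atom environment:
  10 × C: 2 H each → 20
  6 × C: 1 H each → 6
  2 × C: 3 H each → 6
  2 × C: no H
  2 × O: 1 H each → 2
  2 × O: no H
  1 × Cl: no H
  1 × N: no H
  Total hydrogens = 34.
Molecular formula: C20H34ClNO4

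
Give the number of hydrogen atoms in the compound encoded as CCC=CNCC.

13

Hydrogens are implicit in SMILES; fill each atom to its normal valence:
  2 × C: 3 H each → 6
  2 × C: 2 H each → 4
  2 × C: 1 H each → 2
  1 × N: 1 H
  Total hydrogens = 13.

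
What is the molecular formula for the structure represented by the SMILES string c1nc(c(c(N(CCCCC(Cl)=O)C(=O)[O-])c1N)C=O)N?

Heavy atoms from the SMILES: 12 C, 1 Cl, 4 N, 4 O.
Implicit hydrogens by atom environment:
  4 × C: 2 H each → 8
  4 × C (aromatic): no H
  3 × O: no H
  2 × C: no H
  2 × N: 2 H each → 4
  1 × C (aromatic): 1 H
  1 × C: 1 H
  1 × Cl: no H
  1 × N (aromatic): no H
  1 × N: no H
  1 × O (charge -1): no H
  Total hydrogens = 14.
Net charge -1.
Molecular formula: C12H14ClN4O4-

C12H14ClN4O4-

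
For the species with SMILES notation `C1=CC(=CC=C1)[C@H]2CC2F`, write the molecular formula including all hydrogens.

Heavy atoms from the SMILES: 9 C, 1 F.
Implicit hydrogens by atom environment:
  5 × C (aromatic): 1 H each → 5
  2 × C: 1 H each → 2
  1 × C: 2 H
  1 × C (aromatic): no H
  1 × F: no H
  Total hydrogens = 9.
Molecular formula: C9H9F

C9H9F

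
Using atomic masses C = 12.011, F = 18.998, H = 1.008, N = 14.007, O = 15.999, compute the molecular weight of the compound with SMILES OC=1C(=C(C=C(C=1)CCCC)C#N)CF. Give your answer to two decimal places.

207.25

Molecular formula: C12H14FNO.
M = 12×12.011 + 1×18.998 + 14×1.008 + 1×14.007 + 1×15.999 = 207.25 g/mol.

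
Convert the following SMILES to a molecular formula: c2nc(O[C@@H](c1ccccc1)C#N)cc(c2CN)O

Heavy atoms from the SMILES: 14 C, 3 N, 2 O.
Implicit hydrogens by atom environment:
  7 × C (aromatic): 1 H each → 7
  4 × C (aromatic): no H
  1 × C: 2 H
  1 × C: 1 H
  1 × C: no H
  1 × N: 2 H
  1 × N (aromatic): no H
  1 × N: no H
  1 × O: 1 H
  1 × O: no H
  Total hydrogens = 13.
Molecular formula: C14H13N3O2

C14H13N3O2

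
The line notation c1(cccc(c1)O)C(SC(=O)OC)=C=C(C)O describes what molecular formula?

C12H12O4S

Heavy atoms from the SMILES: 12 C, 4 O, 1 S.
Implicit hydrogens by atom environment:
  4 × C (aromatic): 1 H each → 4
  4 × C: no H
  2 × C: 3 H each → 6
  2 × C (aromatic): no H
  2 × O: 1 H each → 2
  2 × O: no H
  1 × S: no H
  Total hydrogens = 12.
Molecular formula: C12H12O4S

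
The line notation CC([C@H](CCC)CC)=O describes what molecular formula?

C8H16O

Heavy atoms from the SMILES: 8 C, 1 O.
Implicit hydrogens by atom environment:
  3 × C: 3 H each → 9
  3 × C: 2 H each → 6
  1 × C: 1 H
  1 × C: no H
  1 × O: no H
  Total hydrogens = 16.
Molecular formula: C8H16O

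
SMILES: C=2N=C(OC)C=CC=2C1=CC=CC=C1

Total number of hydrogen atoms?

Hydrogens are implicit in SMILES; fill each atom to its normal valence:
  8 × C (aromatic): 1 H each → 8
  3 × C (aromatic): no H
  1 × C: 3 H
  1 × N (aromatic): no H
  1 × O: no H
  Total hydrogens = 11.

11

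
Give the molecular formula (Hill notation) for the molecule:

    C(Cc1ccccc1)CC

Heavy atoms from the SMILES: 10 C.
Implicit hydrogens by atom environment:
  5 × C (aromatic): 1 H each → 5
  3 × C: 2 H each → 6
  1 × C: 3 H
  1 × C (aromatic): no H
  Total hydrogens = 14.
Molecular formula: C10H14

C10H14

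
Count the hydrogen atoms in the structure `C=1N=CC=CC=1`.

5

Hydrogens are implicit in SMILES; fill each atom to its normal valence:
  5 × C (aromatic): 1 H each → 5
  1 × N (aromatic): no H
  Total hydrogens = 5.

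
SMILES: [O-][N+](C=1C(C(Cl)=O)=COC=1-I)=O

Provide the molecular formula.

C5HClINO4

Heavy atoms from the SMILES: 5 C, 1 Cl, 1 I, 1 N, 4 O.
Implicit hydrogens by atom environment:
  3 × C (aromatic): no H
  2 × O: no H
  1 × C (aromatic): 1 H
  1 × C: no H
  1 × Cl: no H
  1 × I: no H
  1 × N (charge +1): no H
  1 × O (aromatic): no H
  1 × O (charge -1): no H
  Total hydrogens = 1.
Molecular formula: C5HClINO4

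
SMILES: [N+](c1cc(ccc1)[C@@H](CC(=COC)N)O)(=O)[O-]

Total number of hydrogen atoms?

Hydrogens are implicit in SMILES; fill each atom to its normal valence:
  4 × C (aromatic): 1 H each → 4
  2 × C: 1 H each → 2
  2 × C (aromatic): no H
  2 × O: no H
  1 × C: 3 H
  1 × C: 2 H
  1 × C: no H
  1 × N: 2 H
  1 × N (charge +1): no H
  1 × O: 1 H
  1 × O (charge -1): no H
  Total hydrogens = 14.

14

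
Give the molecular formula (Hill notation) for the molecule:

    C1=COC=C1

C4H4O

Heavy atoms from the SMILES: 4 C, 1 O.
Implicit hydrogens by atom environment:
  4 × C (aromatic): 1 H each → 4
  1 × O (aromatic): no H
  Total hydrogens = 4.
Molecular formula: C4H4O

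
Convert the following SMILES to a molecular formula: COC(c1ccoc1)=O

C6H6O3

Heavy atoms from the SMILES: 6 C, 3 O.
Implicit hydrogens by atom environment:
  3 × C (aromatic): 1 H each → 3
  2 × O: no H
  1 × C: 3 H
  1 × C (aromatic): no H
  1 × C: no H
  1 × O (aromatic): no H
  Total hydrogens = 6.
Molecular formula: C6H6O3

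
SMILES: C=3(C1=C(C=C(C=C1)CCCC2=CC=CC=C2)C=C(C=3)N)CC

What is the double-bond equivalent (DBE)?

Molecular formula from the SMILES: C21H23N.
DoU = (2C + 2 + N − H − X)/2 = (2·21 + 2 + 1 − 23 − 0)/2 = 22/2 = 11.
(Structurally: 3 ring(s) + 8 π bond(s) = 11.)

11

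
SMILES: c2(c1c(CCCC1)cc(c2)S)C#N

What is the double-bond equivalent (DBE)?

7

Molecular formula from the SMILES: C11H11NS.
DoU = (2C + 2 + N − H − X)/2 = (2·11 + 2 + 1 − 11 − 0)/2 = 14/2 = 7.
(Structurally: 2 ring(s) + 5 π bond(s) = 7.)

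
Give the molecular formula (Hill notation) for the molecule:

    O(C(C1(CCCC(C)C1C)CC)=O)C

Heavy atoms from the SMILES: 12 C, 2 O.
Implicit hydrogens by atom environment:
  4 × C: 3 H each → 12
  4 × C: 2 H each → 8
  2 × C: 1 H each → 2
  2 × C: no H
  2 × O: no H
  Total hydrogens = 22.
Molecular formula: C12H22O2

C12H22O2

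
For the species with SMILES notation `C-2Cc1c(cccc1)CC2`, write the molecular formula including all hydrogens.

Heavy atoms from the SMILES: 10 C.
Implicit hydrogens by atom environment:
  4 × C: 2 H each → 8
  4 × C (aromatic): 1 H each → 4
  2 × C (aromatic): no H
  Total hydrogens = 12.
Molecular formula: C10H12

C10H12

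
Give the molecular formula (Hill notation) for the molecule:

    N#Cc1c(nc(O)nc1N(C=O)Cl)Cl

C6H2Cl2N4O2

Heavy atoms from the SMILES: 6 C, 2 Cl, 4 N, 2 O.
Implicit hydrogens by atom environment:
  4 × C (aromatic): no H
  2 × Cl: no H
  2 × N (aromatic): no H
  2 × N: no H
  1 × C: 1 H
  1 × C: no H
  1 × O: 1 H
  1 × O: no H
  Total hydrogens = 2.
Molecular formula: C6H2Cl2N4O2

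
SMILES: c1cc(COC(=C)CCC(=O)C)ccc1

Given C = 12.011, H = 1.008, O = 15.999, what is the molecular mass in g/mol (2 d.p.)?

Molecular formula: C13H16O2.
M = 13×12.011 + 16×1.008 + 2×15.999 = 204.27 g/mol.

204.27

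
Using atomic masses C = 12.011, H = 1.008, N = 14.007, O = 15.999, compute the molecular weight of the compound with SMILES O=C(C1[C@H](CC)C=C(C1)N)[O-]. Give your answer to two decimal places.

Molecular formula: C8H12NO2-.
M = 8×12.011 + 12×1.008 + 1×14.007 + 2×15.999 = 154.19 g/mol.

154.19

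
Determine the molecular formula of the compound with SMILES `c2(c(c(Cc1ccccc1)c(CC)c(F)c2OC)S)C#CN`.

Heavy atoms from the SMILES: 18 C, 1 F, 1 N, 1 O, 1 S.
Implicit hydrogens by atom environment:
  7 × C (aromatic): no H
  5 × C (aromatic): 1 H each → 5
  2 × C: 3 H each → 6
  2 × C: 2 H each → 4
  2 × C: no H
  1 × F: no H
  1 × N: 2 H
  1 × O: no H
  1 × S: 1 H
  Total hydrogens = 18.
Molecular formula: C18H18FNOS

C18H18FNOS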